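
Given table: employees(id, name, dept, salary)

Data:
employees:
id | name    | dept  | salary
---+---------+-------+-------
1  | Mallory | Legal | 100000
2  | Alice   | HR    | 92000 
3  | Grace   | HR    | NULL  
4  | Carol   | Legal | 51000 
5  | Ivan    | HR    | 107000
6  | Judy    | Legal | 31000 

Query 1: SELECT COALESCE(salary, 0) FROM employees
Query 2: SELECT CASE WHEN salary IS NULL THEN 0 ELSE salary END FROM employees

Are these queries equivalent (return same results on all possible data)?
Yes, equivalent

Both queries return: [(0,), (31000,), (51000,), (92000,), (100000,), (107000,)]

Reason: COALESCE vs CASE for NULL handling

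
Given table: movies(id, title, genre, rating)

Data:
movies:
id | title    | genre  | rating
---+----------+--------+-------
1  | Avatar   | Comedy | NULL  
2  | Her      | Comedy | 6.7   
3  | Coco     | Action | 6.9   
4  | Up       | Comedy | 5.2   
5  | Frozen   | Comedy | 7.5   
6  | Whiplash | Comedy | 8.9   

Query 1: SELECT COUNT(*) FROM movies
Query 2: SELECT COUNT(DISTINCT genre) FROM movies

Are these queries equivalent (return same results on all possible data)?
No, not equivalent

Query 1 returns: [(6,)]
Query 2 returns: [(2,)]

Reason: COUNT(*) counts rows, COUNT(DISTINCT genre) counts unique genres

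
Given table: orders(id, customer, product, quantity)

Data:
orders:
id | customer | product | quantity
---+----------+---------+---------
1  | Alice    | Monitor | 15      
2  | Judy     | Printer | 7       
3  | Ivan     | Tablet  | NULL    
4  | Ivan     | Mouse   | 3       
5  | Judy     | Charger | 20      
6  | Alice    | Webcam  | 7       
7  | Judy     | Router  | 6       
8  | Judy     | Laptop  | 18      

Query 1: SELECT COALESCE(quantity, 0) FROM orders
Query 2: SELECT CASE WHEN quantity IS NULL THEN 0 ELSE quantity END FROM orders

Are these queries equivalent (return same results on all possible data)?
Yes, equivalent

Both queries return: [(0,), (3,), (6,), (7,), (7,), (15,), (18,), (20,)]

Reason: COALESCE vs CASE for NULL handling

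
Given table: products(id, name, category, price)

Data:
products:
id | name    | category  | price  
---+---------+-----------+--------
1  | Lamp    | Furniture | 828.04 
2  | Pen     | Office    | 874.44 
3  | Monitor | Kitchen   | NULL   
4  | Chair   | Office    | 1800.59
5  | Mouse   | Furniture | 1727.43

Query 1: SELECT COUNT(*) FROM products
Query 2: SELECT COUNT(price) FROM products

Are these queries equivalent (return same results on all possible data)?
No, not equivalent

Query 1 returns: [(5,)]
Query 2 returns: [(4,)]

Reason: COUNT(*) includes NULLs, COUNT(column) excludes them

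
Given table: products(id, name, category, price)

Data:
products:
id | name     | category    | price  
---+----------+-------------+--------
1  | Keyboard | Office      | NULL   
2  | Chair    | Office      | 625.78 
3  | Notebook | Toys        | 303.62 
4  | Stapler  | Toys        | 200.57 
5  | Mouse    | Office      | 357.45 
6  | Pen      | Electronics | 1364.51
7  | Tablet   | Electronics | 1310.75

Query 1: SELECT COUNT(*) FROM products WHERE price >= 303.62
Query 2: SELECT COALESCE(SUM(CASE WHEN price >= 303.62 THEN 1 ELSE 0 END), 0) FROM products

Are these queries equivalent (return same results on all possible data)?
Yes, equivalent

Both queries return: [(5,)]

Reason: COUNT with WHERE vs conditional SUM (COALESCE handles empty-table NULL)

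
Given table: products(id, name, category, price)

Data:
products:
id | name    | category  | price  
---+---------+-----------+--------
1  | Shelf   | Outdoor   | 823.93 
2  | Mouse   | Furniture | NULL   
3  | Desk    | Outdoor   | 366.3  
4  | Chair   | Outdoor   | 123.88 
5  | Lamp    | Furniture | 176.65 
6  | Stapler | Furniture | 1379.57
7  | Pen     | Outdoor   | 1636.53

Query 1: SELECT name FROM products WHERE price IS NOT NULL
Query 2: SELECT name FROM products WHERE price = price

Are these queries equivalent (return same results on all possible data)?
Yes, equivalent

Both queries return: [('Chair',), ('Desk',), ('Lamp',), ('Pen',), ('Shelf',), ('Stapler',)]

Reason: IS NOT NULL vs self-equality (both exclude NULLs)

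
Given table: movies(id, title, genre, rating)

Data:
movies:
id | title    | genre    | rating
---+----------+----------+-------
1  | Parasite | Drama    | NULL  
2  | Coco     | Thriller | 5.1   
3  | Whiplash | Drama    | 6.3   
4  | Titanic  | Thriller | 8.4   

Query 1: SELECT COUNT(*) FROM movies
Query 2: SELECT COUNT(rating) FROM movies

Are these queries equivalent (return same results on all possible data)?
No, not equivalent

Query 1 returns: [(4,)]
Query 2 returns: [(3,)]

Reason: COUNT(*) includes NULLs, COUNT(column) excludes them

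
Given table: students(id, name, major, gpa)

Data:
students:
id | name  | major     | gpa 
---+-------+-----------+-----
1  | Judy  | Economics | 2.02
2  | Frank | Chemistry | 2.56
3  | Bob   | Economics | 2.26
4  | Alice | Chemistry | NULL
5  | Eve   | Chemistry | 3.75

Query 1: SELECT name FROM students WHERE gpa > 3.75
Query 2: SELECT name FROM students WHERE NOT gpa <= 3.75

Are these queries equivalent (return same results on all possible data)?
Yes, equivalent

Both queries return: []

Reason: Both filter gpa > 3.75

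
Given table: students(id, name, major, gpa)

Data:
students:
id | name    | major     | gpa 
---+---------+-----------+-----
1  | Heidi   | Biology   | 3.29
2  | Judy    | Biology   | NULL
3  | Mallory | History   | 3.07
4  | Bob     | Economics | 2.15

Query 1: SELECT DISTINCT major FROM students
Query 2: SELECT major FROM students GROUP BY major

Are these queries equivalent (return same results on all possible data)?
Yes, equivalent

Both queries return: [('Biology',), ('Economics',), ('History',)]

Reason: Both get unique majors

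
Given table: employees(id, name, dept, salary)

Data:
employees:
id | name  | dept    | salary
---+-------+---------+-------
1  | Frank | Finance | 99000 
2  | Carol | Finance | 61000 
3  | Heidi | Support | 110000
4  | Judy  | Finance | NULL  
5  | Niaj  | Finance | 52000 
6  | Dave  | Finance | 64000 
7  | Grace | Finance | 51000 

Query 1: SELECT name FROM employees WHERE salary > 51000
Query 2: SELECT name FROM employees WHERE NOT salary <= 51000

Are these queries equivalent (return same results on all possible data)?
Yes, equivalent

Both queries return: [('Carol',), ('Dave',), ('Frank',), ('Heidi',), ('Niaj',)]

Reason: Both filter salary > 51000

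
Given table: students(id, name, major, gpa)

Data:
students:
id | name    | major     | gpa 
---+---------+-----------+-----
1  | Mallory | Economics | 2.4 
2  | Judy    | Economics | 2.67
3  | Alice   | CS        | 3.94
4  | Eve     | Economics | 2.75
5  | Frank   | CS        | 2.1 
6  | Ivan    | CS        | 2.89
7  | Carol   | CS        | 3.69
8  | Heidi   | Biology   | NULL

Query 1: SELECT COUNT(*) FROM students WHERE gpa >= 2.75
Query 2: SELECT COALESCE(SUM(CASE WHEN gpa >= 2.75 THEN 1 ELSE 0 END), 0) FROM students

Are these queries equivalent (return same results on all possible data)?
Yes, equivalent

Both queries return: [(4,)]

Reason: COUNT with WHERE vs conditional SUM (COALESCE handles empty-table NULL)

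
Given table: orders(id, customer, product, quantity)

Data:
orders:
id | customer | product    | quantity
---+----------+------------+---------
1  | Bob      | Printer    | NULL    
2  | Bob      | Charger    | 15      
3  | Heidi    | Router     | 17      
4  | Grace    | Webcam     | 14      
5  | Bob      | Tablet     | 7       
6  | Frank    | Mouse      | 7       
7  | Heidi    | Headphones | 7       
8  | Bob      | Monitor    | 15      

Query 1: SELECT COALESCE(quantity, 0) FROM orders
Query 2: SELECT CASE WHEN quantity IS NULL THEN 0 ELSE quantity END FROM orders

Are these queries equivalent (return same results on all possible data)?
Yes, equivalent

Both queries return: [(0,), (7,), (7,), (7,), (14,), (15,), (15,), (17,)]

Reason: COALESCE vs CASE for NULL handling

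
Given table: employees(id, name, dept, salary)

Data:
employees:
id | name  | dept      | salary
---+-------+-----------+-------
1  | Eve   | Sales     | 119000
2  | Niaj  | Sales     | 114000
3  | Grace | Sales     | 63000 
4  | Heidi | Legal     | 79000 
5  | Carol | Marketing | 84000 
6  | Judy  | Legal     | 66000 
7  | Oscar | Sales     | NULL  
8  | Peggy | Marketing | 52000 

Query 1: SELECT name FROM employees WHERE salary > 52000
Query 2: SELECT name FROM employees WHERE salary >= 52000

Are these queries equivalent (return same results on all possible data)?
No, not equivalent

Query 1 returns: [('Eve',), ('Niaj',), ('Grace',), ('Heidi',), ('Carol',), ('Judy',)]
Query 2 returns: [('Eve',), ('Niaj',), ('Grace',), ('Heidi',), ('Carol',), ('Judy',), ('Peggy',)]

Reason: > vs >= gives different results when salary = 52000 exists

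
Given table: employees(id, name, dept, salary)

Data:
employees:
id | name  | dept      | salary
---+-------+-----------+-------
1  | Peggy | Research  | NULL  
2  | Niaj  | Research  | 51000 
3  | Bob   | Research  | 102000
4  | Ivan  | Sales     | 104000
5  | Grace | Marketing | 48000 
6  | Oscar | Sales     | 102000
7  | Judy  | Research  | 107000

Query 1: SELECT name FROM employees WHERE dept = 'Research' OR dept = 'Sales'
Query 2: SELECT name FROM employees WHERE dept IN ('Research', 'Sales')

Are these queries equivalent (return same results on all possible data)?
Yes, equivalent

Both queries return: [('Bob',), ('Ivan',), ('Judy',), ('Niaj',), ('Oscar',), ('Peggy',)]

Reason: OR vs IN are equivalent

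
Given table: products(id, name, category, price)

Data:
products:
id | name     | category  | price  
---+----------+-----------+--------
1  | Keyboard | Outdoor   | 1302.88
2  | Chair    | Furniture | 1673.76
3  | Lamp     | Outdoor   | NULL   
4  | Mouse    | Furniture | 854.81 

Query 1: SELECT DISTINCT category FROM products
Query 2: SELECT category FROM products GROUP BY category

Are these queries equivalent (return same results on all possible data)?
Yes, equivalent

Both queries return: [('Furniture',), ('Outdoor',)]

Reason: Both get unique categorys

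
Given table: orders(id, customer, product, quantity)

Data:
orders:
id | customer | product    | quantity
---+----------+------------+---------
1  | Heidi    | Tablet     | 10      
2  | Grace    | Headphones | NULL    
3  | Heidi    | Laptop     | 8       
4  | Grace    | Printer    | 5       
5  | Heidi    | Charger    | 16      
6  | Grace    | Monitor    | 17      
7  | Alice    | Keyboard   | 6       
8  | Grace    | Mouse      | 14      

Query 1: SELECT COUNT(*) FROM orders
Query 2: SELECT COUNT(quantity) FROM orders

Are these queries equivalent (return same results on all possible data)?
No, not equivalent

Query 1 returns: [(8,)]
Query 2 returns: [(7,)]

Reason: COUNT(*) includes NULLs, COUNT(column) excludes them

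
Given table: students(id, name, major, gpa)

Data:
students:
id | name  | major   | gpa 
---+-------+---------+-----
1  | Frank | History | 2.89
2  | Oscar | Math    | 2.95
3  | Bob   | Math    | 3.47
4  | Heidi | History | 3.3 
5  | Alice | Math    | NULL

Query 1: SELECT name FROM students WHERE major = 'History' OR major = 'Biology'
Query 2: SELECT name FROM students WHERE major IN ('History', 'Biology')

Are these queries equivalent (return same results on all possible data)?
Yes, equivalent

Both queries return: [('Frank',), ('Heidi',)]

Reason: OR vs IN are equivalent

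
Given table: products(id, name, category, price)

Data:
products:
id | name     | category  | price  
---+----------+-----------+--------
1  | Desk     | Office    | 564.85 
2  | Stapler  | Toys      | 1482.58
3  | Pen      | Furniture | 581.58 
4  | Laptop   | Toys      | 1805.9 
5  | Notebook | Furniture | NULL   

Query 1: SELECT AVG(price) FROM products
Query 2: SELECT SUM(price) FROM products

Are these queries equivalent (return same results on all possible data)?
No, not equivalent

Query 1 returns: [(1108.7275,)]
Query 2 returns: [(4434.91,)]

Reason: AVG vs SUM give different aggregate values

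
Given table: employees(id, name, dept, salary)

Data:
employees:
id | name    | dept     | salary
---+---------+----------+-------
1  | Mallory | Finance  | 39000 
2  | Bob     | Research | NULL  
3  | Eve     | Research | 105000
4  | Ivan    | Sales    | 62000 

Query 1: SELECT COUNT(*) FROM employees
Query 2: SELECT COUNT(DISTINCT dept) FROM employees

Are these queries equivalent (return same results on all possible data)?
No, not equivalent

Query 1 returns: [(4,)]
Query 2 returns: [(3,)]

Reason: COUNT(*) counts rows, COUNT(DISTINCT dept) counts unique depts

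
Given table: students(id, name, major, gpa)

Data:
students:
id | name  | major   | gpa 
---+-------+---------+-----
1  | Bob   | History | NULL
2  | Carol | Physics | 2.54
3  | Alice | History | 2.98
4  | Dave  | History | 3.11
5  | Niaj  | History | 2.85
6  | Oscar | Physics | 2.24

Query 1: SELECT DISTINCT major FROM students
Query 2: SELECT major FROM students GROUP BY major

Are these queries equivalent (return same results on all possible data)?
Yes, equivalent

Both queries return: [('History',), ('Physics',)]

Reason: Both get unique majors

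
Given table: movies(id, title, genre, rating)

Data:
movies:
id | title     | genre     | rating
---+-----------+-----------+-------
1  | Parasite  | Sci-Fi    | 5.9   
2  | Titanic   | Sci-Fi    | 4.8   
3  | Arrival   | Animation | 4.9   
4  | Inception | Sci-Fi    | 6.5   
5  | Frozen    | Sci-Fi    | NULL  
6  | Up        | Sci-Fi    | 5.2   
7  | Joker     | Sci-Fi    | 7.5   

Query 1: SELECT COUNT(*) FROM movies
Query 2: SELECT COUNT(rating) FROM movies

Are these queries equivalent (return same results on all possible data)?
No, not equivalent

Query 1 returns: [(7,)]
Query 2 returns: [(6,)]

Reason: COUNT(*) includes NULLs, COUNT(column) excludes them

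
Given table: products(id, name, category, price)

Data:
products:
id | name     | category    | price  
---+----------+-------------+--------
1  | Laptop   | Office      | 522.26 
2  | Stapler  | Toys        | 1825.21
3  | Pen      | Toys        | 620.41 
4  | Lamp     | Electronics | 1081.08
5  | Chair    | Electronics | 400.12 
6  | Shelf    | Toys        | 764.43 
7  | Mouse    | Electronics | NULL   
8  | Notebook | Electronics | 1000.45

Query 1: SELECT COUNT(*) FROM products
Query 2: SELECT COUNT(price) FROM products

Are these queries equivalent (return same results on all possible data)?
No, not equivalent

Query 1 returns: [(8,)]
Query 2 returns: [(7,)]

Reason: COUNT(*) includes NULLs, COUNT(column) excludes them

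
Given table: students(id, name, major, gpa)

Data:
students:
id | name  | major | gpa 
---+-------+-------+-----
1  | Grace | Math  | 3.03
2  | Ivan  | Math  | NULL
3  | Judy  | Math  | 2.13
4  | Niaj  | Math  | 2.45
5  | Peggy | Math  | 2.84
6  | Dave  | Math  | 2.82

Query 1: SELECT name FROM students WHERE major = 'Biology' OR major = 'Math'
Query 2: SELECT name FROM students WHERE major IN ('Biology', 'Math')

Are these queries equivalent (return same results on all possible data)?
Yes, equivalent

Both queries return: [('Dave',), ('Grace',), ('Ivan',), ('Judy',), ('Niaj',), ('Peggy',)]

Reason: OR vs IN are equivalent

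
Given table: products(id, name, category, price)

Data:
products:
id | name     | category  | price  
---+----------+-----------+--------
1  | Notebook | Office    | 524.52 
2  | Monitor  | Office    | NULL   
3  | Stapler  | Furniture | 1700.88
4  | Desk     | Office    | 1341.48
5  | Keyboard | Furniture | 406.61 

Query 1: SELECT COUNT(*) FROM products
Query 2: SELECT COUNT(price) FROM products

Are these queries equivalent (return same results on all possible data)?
No, not equivalent

Query 1 returns: [(5,)]
Query 2 returns: [(4,)]

Reason: COUNT(*) includes NULLs, COUNT(column) excludes them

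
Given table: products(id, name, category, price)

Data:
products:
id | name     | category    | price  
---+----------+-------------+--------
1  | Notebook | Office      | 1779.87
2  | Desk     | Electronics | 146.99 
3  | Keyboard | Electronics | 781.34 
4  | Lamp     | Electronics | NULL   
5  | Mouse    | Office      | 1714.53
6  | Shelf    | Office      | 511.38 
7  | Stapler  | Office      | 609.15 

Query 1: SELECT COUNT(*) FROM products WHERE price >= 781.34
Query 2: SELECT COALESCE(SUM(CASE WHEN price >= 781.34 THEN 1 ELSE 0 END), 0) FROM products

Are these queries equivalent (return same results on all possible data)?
Yes, equivalent

Both queries return: [(3,)]

Reason: COUNT with WHERE vs conditional SUM (COALESCE handles empty-table NULL)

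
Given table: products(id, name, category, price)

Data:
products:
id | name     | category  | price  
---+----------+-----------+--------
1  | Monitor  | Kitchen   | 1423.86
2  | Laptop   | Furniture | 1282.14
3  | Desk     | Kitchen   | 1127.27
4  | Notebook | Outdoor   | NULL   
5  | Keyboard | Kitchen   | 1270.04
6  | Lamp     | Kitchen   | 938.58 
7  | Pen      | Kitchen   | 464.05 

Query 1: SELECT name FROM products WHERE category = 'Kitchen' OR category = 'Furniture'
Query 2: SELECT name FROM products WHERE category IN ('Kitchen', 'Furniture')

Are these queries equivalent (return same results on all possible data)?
Yes, equivalent

Both queries return: [('Desk',), ('Keyboard',), ('Lamp',), ('Laptop',), ('Monitor',), ('Pen',)]

Reason: OR vs IN are equivalent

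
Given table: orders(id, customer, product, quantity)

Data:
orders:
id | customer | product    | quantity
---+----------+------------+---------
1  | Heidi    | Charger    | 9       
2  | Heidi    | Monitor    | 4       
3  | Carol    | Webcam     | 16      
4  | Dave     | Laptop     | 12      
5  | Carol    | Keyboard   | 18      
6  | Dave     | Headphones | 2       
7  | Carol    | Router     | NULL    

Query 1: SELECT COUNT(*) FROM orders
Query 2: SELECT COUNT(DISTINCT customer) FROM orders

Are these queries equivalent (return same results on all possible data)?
No, not equivalent

Query 1 returns: [(7,)]
Query 2 returns: [(3,)]

Reason: COUNT(*) counts rows, COUNT(DISTINCT customer) counts unique customers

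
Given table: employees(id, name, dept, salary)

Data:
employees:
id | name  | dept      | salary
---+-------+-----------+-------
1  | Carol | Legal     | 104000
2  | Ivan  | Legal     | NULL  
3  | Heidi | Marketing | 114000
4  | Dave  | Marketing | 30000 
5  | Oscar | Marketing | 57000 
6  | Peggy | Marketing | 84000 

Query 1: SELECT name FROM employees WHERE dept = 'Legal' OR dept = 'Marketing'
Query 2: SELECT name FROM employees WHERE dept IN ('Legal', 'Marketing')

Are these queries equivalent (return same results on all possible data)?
Yes, equivalent

Both queries return: [('Carol',), ('Dave',), ('Heidi',), ('Ivan',), ('Oscar',), ('Peggy',)]

Reason: OR vs IN are equivalent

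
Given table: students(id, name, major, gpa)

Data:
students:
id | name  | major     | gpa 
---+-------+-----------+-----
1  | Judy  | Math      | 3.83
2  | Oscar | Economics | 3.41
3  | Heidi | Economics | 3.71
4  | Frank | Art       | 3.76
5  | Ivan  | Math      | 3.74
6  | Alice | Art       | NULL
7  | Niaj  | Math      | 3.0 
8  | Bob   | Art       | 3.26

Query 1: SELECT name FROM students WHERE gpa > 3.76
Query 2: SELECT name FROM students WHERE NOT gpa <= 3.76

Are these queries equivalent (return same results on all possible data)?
Yes, equivalent

Both queries return: [('Judy',)]

Reason: Both filter gpa > 3.76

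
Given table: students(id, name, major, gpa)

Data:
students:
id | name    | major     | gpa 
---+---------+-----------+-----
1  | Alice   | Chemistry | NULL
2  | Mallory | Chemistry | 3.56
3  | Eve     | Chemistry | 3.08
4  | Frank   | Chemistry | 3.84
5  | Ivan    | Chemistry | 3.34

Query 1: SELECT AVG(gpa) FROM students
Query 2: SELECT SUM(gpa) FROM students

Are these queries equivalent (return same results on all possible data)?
No, not equivalent

Query 1 returns: [(3.455,)]
Query 2 returns: [(13.82,)]

Reason: AVG vs SUM give different aggregate values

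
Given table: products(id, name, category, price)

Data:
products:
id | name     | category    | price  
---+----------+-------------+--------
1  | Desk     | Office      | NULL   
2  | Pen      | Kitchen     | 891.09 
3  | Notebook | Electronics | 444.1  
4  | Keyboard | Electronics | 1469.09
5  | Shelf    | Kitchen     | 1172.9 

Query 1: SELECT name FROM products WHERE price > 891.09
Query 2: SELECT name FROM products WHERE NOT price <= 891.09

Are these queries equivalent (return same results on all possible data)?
Yes, equivalent

Both queries return: [('Keyboard',), ('Shelf',)]

Reason: Both filter price > 891.09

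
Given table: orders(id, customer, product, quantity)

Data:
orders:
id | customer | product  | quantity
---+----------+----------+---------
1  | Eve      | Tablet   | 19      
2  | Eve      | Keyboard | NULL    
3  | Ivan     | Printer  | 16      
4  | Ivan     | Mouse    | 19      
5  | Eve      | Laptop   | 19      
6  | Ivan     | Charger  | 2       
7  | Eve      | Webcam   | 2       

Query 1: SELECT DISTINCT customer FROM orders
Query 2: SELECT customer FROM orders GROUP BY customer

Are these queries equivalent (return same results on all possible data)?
Yes, equivalent

Both queries return: [('Eve',), ('Ivan',)]

Reason: Both get unique customers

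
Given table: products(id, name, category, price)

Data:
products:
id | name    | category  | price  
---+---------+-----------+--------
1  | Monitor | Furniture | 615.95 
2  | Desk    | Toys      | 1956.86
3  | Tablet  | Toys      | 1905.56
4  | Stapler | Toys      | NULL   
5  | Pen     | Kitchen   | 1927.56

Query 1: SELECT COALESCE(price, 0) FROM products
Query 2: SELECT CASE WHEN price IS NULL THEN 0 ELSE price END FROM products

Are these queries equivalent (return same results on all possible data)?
Yes, equivalent

Both queries return: [(0,), (615.95,), (1905.56,), (1927.56,), (1956.86,)]

Reason: COALESCE vs CASE for NULL handling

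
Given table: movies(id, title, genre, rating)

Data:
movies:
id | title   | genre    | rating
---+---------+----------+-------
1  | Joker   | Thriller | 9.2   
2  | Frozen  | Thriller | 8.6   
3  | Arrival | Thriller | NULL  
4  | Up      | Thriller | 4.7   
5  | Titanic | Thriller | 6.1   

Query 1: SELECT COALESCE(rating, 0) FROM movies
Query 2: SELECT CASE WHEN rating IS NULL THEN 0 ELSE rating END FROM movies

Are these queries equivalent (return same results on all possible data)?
Yes, equivalent

Both queries return: [(0,), (4.7,), (6.1,), (8.6,), (9.2,)]

Reason: COALESCE vs CASE for NULL handling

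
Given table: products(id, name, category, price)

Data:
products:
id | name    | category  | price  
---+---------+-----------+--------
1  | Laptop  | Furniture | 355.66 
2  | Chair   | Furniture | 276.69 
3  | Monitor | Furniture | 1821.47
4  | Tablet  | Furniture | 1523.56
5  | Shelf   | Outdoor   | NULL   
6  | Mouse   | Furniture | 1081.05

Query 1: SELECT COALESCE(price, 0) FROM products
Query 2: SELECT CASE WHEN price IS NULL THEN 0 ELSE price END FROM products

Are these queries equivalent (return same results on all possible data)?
Yes, equivalent

Both queries return: [(0,), (276.69,), (355.66,), (1081.05,), (1523.56,), (1821.47,)]

Reason: COALESCE vs CASE for NULL handling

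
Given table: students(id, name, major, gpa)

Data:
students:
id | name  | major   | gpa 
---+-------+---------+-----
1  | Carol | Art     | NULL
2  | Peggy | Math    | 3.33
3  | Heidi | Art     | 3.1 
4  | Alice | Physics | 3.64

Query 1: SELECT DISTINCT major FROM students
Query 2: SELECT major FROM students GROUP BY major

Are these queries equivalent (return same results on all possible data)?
Yes, equivalent

Both queries return: [('Art',), ('Math',), ('Physics',)]

Reason: Both get unique majors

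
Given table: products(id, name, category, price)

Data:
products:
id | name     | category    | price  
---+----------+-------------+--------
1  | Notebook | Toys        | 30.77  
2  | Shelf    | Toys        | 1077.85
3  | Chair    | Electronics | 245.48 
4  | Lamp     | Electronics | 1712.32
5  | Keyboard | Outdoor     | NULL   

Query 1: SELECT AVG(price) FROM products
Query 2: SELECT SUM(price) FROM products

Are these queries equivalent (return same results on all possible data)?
No, not equivalent

Query 1 returns: [(766.6049999999999,)]
Query 2 returns: [(3066.4199999999996,)]

Reason: AVG vs SUM give different aggregate values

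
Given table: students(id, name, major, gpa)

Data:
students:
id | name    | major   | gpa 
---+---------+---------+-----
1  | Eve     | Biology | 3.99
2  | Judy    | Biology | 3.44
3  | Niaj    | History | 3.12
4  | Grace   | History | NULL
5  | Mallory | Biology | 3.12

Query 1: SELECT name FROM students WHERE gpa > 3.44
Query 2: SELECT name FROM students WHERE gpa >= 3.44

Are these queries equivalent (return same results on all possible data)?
No, not equivalent

Query 1 returns: [('Eve',)]
Query 2 returns: [('Eve',), ('Judy',)]

Reason: > vs >= gives different results when gpa = 3.44 exists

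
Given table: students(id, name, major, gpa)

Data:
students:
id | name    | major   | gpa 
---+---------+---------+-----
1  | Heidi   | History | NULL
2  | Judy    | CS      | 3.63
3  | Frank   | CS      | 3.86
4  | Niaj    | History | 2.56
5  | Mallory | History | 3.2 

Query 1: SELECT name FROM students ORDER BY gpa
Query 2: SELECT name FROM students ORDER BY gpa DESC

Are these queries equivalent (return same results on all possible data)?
No, not equivalent

Query 1 returns: [('Heidi',), ('Niaj',), ('Mallory',), ('Judy',), ('Frank',)]
Query 2 returns: [('Frank',), ('Judy',), ('Mallory',), ('Niaj',), ('Heidi',)]

Reason: ASC vs DESC gives opposite ordering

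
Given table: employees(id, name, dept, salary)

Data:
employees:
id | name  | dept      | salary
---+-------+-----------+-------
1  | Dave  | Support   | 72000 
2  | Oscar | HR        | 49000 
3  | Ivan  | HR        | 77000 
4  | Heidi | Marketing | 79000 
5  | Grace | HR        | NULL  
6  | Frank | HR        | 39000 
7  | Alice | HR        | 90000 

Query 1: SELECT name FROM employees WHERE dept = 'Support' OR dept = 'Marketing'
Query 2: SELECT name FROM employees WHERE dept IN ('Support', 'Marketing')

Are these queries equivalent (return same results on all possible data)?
Yes, equivalent

Both queries return: [('Dave',), ('Heidi',)]

Reason: OR vs IN are equivalent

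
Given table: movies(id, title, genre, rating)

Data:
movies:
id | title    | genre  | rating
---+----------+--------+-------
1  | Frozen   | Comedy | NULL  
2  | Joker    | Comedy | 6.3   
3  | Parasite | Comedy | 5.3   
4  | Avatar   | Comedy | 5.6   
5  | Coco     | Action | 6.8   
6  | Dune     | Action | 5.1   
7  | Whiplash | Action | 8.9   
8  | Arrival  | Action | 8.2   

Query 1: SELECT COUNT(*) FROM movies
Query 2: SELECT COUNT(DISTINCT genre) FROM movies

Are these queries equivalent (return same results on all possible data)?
No, not equivalent

Query 1 returns: [(8,)]
Query 2 returns: [(2,)]

Reason: COUNT(*) counts rows, COUNT(DISTINCT genre) counts unique genres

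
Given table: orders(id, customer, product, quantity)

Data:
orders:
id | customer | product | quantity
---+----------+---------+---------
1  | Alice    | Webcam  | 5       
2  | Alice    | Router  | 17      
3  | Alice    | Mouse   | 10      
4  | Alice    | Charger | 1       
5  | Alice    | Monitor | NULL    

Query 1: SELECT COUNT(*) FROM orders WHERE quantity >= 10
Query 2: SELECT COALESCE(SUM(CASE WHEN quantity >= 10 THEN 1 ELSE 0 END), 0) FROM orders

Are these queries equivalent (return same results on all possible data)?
Yes, equivalent

Both queries return: [(2,)]

Reason: COUNT with WHERE vs conditional SUM (COALESCE handles empty-table NULL)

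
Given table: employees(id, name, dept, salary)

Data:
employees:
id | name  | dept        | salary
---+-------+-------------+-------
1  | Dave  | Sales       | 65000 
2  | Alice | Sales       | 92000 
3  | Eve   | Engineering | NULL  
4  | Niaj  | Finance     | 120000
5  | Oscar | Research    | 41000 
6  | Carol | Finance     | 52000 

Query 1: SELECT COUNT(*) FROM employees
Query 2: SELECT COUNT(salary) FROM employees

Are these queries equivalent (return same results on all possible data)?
No, not equivalent

Query 1 returns: [(6,)]
Query 2 returns: [(5,)]

Reason: COUNT(*) includes NULLs, COUNT(column) excludes them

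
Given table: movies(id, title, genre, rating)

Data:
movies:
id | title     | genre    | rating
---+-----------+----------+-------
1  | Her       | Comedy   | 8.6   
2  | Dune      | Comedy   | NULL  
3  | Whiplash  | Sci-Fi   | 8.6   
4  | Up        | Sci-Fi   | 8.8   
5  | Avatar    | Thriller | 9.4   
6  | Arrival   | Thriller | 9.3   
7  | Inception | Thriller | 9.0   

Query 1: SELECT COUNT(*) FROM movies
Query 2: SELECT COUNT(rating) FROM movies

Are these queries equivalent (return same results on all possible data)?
No, not equivalent

Query 1 returns: [(7,)]
Query 2 returns: [(6,)]

Reason: COUNT(*) includes NULLs, COUNT(column) excludes them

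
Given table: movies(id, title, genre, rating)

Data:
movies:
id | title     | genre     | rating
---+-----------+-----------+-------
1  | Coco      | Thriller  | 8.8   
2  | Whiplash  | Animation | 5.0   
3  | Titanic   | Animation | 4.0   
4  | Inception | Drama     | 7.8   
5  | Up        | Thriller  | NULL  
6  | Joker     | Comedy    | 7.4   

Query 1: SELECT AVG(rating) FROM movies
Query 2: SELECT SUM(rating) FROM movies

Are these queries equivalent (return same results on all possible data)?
No, not equivalent

Query 1 returns: [(6.6,)]
Query 2 returns: [(33.0,)]

Reason: AVG vs SUM give different aggregate values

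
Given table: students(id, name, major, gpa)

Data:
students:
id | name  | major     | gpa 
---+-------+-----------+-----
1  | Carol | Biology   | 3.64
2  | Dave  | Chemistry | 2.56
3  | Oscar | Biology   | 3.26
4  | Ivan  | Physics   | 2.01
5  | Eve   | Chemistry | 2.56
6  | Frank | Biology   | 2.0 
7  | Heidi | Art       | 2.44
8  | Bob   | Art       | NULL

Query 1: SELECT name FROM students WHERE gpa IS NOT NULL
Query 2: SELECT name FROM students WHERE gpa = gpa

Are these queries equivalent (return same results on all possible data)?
Yes, equivalent

Both queries return: [('Carol',), ('Dave',), ('Eve',), ('Frank',), ('Heidi',), ('Ivan',), ('Oscar',)]

Reason: IS NOT NULL vs self-equality (both exclude NULLs)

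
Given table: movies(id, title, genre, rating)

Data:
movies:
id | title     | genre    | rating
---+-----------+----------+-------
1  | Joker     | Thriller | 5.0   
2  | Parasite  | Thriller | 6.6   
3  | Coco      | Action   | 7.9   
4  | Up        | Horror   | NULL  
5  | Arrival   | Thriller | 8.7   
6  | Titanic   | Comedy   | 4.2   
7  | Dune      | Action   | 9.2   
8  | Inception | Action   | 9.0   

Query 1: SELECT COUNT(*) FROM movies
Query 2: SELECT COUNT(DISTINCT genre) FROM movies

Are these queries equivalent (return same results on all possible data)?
No, not equivalent

Query 1 returns: [(8,)]
Query 2 returns: [(4,)]

Reason: COUNT(*) counts rows, COUNT(DISTINCT genre) counts unique genres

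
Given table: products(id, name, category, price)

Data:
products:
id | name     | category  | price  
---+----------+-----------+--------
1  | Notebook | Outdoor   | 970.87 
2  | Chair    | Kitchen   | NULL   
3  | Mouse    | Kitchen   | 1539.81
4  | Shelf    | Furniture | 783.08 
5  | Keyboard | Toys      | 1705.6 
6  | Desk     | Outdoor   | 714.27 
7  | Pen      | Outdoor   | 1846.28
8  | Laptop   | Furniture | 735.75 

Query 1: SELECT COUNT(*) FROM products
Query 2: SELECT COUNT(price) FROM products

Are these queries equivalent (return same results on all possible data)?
No, not equivalent

Query 1 returns: [(8,)]
Query 2 returns: [(7,)]

Reason: COUNT(*) includes NULLs, COUNT(column) excludes them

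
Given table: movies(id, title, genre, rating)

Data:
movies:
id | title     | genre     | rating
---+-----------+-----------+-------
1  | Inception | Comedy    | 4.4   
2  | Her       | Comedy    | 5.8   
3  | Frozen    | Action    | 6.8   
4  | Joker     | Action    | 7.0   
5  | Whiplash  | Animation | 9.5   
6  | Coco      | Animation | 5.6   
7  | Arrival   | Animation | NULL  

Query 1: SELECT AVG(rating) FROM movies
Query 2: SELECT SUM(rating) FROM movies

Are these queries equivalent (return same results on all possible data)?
No, not equivalent

Query 1 returns: [(6.516666666666667,)]
Query 2 returns: [(39.1,)]

Reason: AVG vs SUM give different aggregate values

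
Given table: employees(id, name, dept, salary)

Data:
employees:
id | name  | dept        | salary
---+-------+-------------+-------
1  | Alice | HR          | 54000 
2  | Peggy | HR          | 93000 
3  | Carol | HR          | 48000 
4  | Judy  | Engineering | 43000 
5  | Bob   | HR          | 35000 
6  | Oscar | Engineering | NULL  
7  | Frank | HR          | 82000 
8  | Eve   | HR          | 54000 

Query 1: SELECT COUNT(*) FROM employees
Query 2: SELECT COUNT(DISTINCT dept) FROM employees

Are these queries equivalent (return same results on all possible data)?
No, not equivalent

Query 1 returns: [(8,)]
Query 2 returns: [(2,)]

Reason: COUNT(*) counts rows, COUNT(DISTINCT dept) counts unique depts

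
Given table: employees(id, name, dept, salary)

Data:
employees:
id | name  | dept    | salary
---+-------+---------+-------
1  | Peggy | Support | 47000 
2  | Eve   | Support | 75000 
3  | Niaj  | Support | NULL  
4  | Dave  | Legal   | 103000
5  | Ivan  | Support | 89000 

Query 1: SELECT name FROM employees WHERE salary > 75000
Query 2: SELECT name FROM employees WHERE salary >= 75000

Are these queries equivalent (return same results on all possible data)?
No, not equivalent

Query 1 returns: [('Dave',), ('Ivan',)]
Query 2 returns: [('Eve',), ('Dave',), ('Ivan',)]

Reason: > vs >= gives different results when salary = 75000 exists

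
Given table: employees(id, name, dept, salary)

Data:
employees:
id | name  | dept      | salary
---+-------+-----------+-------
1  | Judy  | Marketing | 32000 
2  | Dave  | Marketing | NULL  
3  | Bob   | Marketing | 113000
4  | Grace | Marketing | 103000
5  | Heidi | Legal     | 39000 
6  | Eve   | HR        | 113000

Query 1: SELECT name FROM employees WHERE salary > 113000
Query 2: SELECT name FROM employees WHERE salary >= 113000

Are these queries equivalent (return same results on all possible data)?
No, not equivalent

Query 1 returns: []
Query 2 returns: [('Bob',), ('Eve',)]

Reason: > vs >= gives different results when salary = 113000 exists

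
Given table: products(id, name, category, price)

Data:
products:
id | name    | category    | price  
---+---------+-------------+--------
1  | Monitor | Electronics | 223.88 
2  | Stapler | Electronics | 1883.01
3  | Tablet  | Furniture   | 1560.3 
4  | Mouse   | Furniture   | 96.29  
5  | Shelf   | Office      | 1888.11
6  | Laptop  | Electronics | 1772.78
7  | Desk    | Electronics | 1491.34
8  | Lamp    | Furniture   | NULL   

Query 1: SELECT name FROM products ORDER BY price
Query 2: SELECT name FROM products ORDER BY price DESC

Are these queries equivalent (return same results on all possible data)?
No, not equivalent

Query 1 returns: [('Lamp',), ('Mouse',), ('Monitor',), ('Desk',), ('Tablet',), ('Laptop',), ('Stapler',), ('Shelf',)]
Query 2 returns: [('Shelf',), ('Stapler',), ('Laptop',), ('Tablet',), ('Desk',), ('Monitor',), ('Mouse',), ('Lamp',)]

Reason: ASC vs DESC gives opposite ordering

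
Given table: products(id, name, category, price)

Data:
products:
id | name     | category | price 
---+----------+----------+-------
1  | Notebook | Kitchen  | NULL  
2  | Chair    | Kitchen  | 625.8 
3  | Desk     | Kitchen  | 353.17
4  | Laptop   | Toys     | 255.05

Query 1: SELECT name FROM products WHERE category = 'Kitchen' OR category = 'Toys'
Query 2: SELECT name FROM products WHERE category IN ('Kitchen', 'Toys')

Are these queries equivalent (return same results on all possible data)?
Yes, equivalent

Both queries return: [('Chair',), ('Desk',), ('Laptop',), ('Notebook',)]

Reason: OR vs IN are equivalent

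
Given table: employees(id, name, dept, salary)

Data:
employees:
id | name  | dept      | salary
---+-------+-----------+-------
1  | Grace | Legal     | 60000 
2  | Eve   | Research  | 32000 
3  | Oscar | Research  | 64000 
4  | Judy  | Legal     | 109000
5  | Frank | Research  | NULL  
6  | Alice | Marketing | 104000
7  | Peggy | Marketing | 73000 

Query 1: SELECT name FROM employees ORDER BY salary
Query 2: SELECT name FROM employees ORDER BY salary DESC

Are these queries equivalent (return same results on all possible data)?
No, not equivalent

Query 1 returns: [('Frank',), ('Eve',), ('Grace',), ('Oscar',), ('Peggy',), ('Alice',), ('Judy',)]
Query 2 returns: [('Judy',), ('Alice',), ('Peggy',), ('Oscar',), ('Grace',), ('Eve',), ('Frank',)]

Reason: ASC vs DESC gives opposite ordering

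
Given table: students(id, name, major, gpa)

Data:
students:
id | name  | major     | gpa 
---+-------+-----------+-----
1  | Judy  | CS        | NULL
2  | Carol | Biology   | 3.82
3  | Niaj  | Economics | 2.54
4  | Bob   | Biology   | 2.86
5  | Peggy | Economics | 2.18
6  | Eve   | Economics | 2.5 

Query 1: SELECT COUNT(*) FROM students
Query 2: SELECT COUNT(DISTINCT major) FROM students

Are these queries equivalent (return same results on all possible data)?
No, not equivalent

Query 1 returns: [(6,)]
Query 2 returns: [(3,)]

Reason: COUNT(*) counts rows, COUNT(DISTINCT major) counts unique majors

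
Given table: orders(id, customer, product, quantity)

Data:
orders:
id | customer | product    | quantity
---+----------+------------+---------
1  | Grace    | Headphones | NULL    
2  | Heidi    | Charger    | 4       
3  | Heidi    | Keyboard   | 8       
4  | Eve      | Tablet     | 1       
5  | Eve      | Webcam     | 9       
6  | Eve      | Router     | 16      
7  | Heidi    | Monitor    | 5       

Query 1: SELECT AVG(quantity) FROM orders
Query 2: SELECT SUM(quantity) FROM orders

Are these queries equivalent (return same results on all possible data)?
No, not equivalent

Query 1 returns: [(7.166666666666667,)]
Query 2 returns: [(43,)]

Reason: AVG vs SUM give different aggregate values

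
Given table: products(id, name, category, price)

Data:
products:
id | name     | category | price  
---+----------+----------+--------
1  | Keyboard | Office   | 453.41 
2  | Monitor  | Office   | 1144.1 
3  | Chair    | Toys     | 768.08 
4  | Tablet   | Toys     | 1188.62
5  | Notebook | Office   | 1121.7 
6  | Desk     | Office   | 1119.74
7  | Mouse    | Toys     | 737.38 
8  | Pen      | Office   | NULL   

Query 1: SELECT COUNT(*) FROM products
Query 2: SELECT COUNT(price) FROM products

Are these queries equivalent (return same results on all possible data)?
No, not equivalent

Query 1 returns: [(8,)]
Query 2 returns: [(7,)]

Reason: COUNT(*) includes NULLs, COUNT(column) excludes them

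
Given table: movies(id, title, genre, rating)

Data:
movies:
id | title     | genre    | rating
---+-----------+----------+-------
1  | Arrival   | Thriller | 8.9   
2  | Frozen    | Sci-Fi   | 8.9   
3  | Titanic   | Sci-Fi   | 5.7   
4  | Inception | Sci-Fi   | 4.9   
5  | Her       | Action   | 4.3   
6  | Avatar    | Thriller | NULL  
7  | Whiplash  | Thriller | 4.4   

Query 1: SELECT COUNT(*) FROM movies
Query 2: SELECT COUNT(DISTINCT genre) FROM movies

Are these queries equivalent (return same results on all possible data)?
No, not equivalent

Query 1 returns: [(7,)]
Query 2 returns: [(3,)]

Reason: COUNT(*) counts rows, COUNT(DISTINCT genre) counts unique genres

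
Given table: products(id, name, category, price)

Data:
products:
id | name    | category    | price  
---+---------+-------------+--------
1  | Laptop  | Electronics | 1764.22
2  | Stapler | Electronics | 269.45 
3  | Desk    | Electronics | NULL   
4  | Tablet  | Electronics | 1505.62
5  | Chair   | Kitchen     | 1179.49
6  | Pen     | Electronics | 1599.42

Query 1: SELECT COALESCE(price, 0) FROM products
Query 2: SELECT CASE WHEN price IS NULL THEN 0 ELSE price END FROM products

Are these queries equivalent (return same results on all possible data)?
Yes, equivalent

Both queries return: [(0,), (269.45,), (1179.49,), (1505.62,), (1599.42,), (1764.22,)]

Reason: COALESCE vs CASE for NULL handling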